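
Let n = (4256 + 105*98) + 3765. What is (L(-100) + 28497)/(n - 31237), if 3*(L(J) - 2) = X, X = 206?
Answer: -85703/38778 ≈ -2.2101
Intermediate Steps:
n = 18311 (n = (4256 + 10290) + 3765 = 14546 + 3765 = 18311)
L(J) = 212/3 (L(J) = 2 + (1/3)*206 = 2 + 206/3 = 212/3)
(L(-100) + 28497)/(n - 31237) = (212/3 + 28497)/(18311 - 31237) = (85703/3)/(-12926) = (85703/3)*(-1/12926) = -85703/38778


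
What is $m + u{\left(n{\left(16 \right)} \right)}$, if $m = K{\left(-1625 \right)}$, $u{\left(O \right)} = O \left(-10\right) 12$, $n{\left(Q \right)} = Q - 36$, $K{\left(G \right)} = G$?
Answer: $775$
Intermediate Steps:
$n{\left(Q \right)} = -36 + Q$
$u{\left(O \right)} = - 120 O$ ($u{\left(O \right)} = - 10 O 12 = - 120 O$)
$m = -1625$
$m + u{\left(n{\left(16 \right)} \right)} = -1625 - 120 \left(-36 + 16\right) = -1625 - -2400 = -1625 + 2400 = 775$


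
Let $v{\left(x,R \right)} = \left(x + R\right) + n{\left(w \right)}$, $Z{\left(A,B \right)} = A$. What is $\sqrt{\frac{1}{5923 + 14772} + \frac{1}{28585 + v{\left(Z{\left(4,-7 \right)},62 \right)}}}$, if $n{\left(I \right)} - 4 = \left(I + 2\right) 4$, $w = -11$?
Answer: $\frac{\sqrt{29207212889370}}{592270205} \approx 0.0091248$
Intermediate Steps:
$n{\left(I \right)} = 12 + 4 I$ ($n{\left(I \right)} = 4 + \left(I + 2\right) 4 = 4 + \left(2 + I\right) 4 = 4 + \left(8 + 4 I\right) = 12 + 4 I$)
$v{\left(x,R \right)} = -32 + R + x$ ($v{\left(x,R \right)} = \left(x + R\right) + \left(12 + 4 \left(-11\right)\right) = \left(R + x\right) + \left(12 - 44\right) = \left(R + x\right) - 32 = -32 + R + x$)
$\sqrt{\frac{1}{5923 + 14772} + \frac{1}{28585 + v{\left(Z{\left(4,-7 \right)},62 \right)}}} = \sqrt{\frac{1}{5923 + 14772} + \frac{1}{28585 + \left(-32 + 62 + 4\right)}} = \sqrt{\frac{1}{20695} + \frac{1}{28585 + 34}} = \sqrt{\frac{1}{20695} + \frac{1}{28619}} = \sqrt{\frac{49314}{592270205}} = \frac{\sqrt{29207212889370}}{592270205}$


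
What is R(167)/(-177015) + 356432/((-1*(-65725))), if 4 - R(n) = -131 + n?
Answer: 12619182736/2326862175 ≈ 5.4233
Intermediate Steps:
R(n) = 135 - n (R(n) = 4 - (-131 + n) = 4 + (131 - n) = 135 - n)
R(167)/(-177015) + 356432/((-1*(-65725))) = (135 - 1*167)/(-177015) + 356432/((-1*(-65725))) = (135 - 167)*(-1/177015) + 356432/65725 = -32*(-1/177015) + 356432*(1/65725) = 32/177015 + 356432/65725 = 12619182736/2326862175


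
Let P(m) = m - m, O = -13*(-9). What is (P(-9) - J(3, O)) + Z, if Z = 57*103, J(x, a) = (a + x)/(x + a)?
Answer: 5870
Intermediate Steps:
O = 117
J(x, a) = 1 (J(x, a) = (a + x)/(a + x) = 1)
P(m) = 0
Z = 5871
(P(-9) - J(3, O)) + Z = (0 - 1*1) + 5871 = (0 - 1) + 5871 = -1 + 5871 = 5870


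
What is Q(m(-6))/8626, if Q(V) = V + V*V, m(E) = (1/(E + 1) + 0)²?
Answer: 13/2695625 ≈ 4.8226e-6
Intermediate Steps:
m(E) = (1 + E)⁻² (m(E) = (1/(1 + E) + 0)² = (1/(1 + E))² = (1 + E)⁻²)
Q(V) = V + V²
Q(m(-6))/8626 = ((1 + (1 - 6)⁻²)/(1 - 6)²)/8626 = ((1 + (-5)⁻²)/(-5)²)*(1/8626) = ((1 + 1/25)/25)*(1/8626) = ((1/25)*(26/25))*(1/8626) = (26/625)*(1/8626) = 13/2695625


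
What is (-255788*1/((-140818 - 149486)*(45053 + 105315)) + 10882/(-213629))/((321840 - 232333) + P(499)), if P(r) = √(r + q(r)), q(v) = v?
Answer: -10628310007142932291/18677666116312936166633472 + 118742779974113*√998/18677666116312936166633472 ≈ -5.6884e-7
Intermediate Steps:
P(r) = √2*√r (P(r) = √(r + r) = √(2*r) = √2*√r)
(-255788*1/((-140818 - 149486)*(45053 + 105315)) + 10882/(-213629))/((321840 - 232333) + P(499)) = (-255788*1/((-140818 - 149486)*(45053 + 105315)) + 10882/(-213629))/((321840 - 232333) + √2*√499) = (-255788/((-290304*150368)) + 10882*(-1/213629))/(89507 + √998) = (-255788/(-43652431872) - 10882/213629)/(89507 + √998) = (-255788*(-1/43652431872) - 10882/213629)/(89507 + √998) = (63947/10913107968 - 10882/213629)/(89507 + √998) = -118742779974113/(2331356342095872*(89507 + √998))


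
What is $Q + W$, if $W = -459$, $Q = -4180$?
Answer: $-4639$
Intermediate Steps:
$Q + W = -4180 - 459 = -4639$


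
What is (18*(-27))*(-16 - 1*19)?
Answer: 17010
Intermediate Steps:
(18*(-27))*(-16 - 1*19) = -486*(-16 - 19) = -486*(-35) = 17010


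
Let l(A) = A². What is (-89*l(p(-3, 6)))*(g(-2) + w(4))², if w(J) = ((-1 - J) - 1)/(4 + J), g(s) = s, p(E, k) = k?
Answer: -96921/4 ≈ -24230.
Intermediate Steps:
w(J) = (-2 - J)/(4 + J)
(-89*l(p(-3, 6)))*(g(-2) + w(4))² = (-89*6²)*(-2 + (-2 - 1*4)/(4 + 4))² = (-89*36)*(-2 + (-2 - 4)/8)² = -3204*(-2 + (⅛)*(-6))² = -3204*(-2 - ¾)² = -3204*(-11/4)² = -3204*121/16 = -96921/4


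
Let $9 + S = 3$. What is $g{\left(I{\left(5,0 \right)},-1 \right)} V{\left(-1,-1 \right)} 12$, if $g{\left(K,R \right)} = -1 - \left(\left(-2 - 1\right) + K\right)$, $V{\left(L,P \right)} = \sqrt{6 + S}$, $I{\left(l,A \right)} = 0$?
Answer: $0$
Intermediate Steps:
$S = -6$ ($S = -9 + 3 = -6$)
$V{\left(L,P \right)} = 0$ ($V{\left(L,P \right)} = \sqrt{6 - 6} = \sqrt{0} = 0$)
$g{\left(K,R \right)} = 2 - K$ ($g{\left(K,R \right)} = -1 - \left(-3 + K\right) = 2 - K$)
$g{\left(I{\left(5,0 \right)},-1 \right)} V{\left(-1,-1 \right)} 12 = \left(2 - 0\right) 0 \cdot 12 = \left(2 + 0\right) 0 \cdot 12 = 2 \cdot 0 \cdot 12 = 0 \cdot 12 = 0$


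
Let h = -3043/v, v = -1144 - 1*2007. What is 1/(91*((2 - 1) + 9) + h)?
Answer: 3151/2870453 ≈ 0.0010977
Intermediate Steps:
v = -3151 (v = -1144 - 2007 = -3151)
h = 3043/3151 (h = -3043/(-3151) = -3043*(-1/3151) = 3043/3151 ≈ 0.96572)
1/(91*((2 - 1) + 9) + h) = 1/(91*((2 - 1) + 9) + 3043/3151) = 1/(91*(1 + 9) + 3043/3151) = 1/(91*10 + 3043/3151) = 1/(910 + 3043/3151) = 1/(2870453/3151) = 3151/2870453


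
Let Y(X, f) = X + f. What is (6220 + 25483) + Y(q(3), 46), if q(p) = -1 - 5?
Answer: 31743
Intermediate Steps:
q(p) = -6
(6220 + 25483) + Y(q(3), 46) = (6220 + 25483) + (-6 + 46) = 31703 + 40 = 31743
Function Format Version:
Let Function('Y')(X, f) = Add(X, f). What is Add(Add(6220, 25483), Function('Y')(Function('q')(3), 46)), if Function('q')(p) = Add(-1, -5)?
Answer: 31743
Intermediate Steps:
Function('q')(p) = -6
Add(Add(6220, 25483), Function('Y')(Function('q')(3), 46)) = Add(Add(6220, 25483), Add(-6, 46)) = Add(31703, 40) = 31743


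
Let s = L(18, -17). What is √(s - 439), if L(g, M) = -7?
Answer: I*√446 ≈ 21.119*I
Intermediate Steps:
s = -7
√(s - 439) = √(-7 - 439) = √(-446) = I*√446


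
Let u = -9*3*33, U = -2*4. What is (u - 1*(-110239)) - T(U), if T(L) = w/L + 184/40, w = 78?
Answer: 2187063/20 ≈ 1.0935e+5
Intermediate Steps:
U = -8
u = -891 (u = -27*33 = -891)
T(L) = 23/5 + 78/L (T(L) = 78/L + 184/40 = 78/L + 184*(1/40) = 78/L + 23/5 = 23/5 + 78/L)
(u - 1*(-110239)) - T(U) = (-891 - 1*(-110239)) - (23/5 + 78/(-8)) = (-891 + 110239) - (23/5 + 78*(-⅛)) = 109348 - (23/5 - 39/4) = 109348 - 1*(-103/20) = 109348 + 103/20 = 2187063/20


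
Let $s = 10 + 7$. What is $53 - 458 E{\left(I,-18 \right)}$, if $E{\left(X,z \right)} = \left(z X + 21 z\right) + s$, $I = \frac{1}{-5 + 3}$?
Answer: $161269$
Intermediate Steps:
$s = 17$
$I = - \frac{1}{2}$ ($I = \frac{1}{-2} = - \frac{1}{2} \approx -0.5$)
$E{\left(X,z \right)} = 17 + 21 z + X z$ ($E{\left(X,z \right)} = \left(z X + 21 z\right) + 17 = \left(X z + 21 z\right) + 17 = \left(21 z + X z\right) + 17 = 17 + 21 z + X z$)
$53 - 458 E{\left(I,-18 \right)} = 53 - 458 \left(17 + 21 \left(-18\right) - -9\right) = 53 - 458 \left(17 - 378 + 9\right) = 53 - -161216 = 53 + 161216 = 161269$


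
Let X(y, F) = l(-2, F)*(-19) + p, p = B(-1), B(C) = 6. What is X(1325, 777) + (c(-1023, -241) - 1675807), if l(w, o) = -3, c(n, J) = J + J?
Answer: -1676226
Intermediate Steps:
c(n, J) = 2*J
p = 6
X(y, F) = 63 (X(y, F) = -3*(-19) + 6 = 57 + 6 = 63)
X(1325, 777) + (c(-1023, -241) - 1675807) = 63 + (2*(-241) - 1675807) = 63 + (-482 - 1675807) = 63 - 1676289 = -1676226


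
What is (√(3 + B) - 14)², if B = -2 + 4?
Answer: (14 - √5)² ≈ 138.39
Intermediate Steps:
B = 2
(√(3 + B) - 14)² = (√(3 + 2) - 14)² = (√5 - 14)² = (-14 + √5)²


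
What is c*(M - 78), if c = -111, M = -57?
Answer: 14985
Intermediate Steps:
c*(M - 78) = -111*(-57 - 78) = -111*(-135) = 14985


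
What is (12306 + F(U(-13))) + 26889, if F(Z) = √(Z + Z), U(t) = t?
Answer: 39195 + I*√26 ≈ 39195.0 + 5.099*I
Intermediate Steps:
F(Z) = √2*√Z (F(Z) = √(2*Z) = √2*√Z)
(12306 + F(U(-13))) + 26889 = (12306 + √2*√(-13)) + 26889 = (12306 + √2*(I*√13)) + 26889 = (12306 + I*√26) + 26889 = 39195 + I*√26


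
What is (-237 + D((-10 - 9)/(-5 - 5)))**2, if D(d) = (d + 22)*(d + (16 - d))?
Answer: 528529/25 ≈ 21141.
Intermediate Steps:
D(d) = 352 + 16*d (D(d) = (22 + d)*16 = 352 + 16*d)
(-237 + D((-10 - 9)/(-5 - 5)))**2 = (-237 + (352 + 16*((-10 - 9)/(-5 - 5))))**2 = (-237 + (352 + 16*(-19/(-10))))**2 = (-237 + (352 + 16*(-19*(-1/10))))**2 = (-237 + (352 + 16*(19/10)))**2 = (-237 + (352 + 152/5))**2 = (-237 + 1912/5)**2 = (727/5)**2 = 528529/25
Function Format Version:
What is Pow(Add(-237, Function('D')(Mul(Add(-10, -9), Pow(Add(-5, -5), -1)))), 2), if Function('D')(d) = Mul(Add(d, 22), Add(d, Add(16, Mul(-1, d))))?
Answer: Rational(528529, 25) ≈ 21141.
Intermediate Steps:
Function('D')(d) = Add(352, Mul(16, d)) (Function('D')(d) = Mul(Add(22, d), 16) = Add(352, Mul(16, d)))
Pow(Add(-237, Function('D')(Mul(Add(-10, -9), Pow(Add(-5, -5), -1)))), 2) = Pow(Add(-237, Add(352, Mul(16, Mul(Add(-10, -9), Pow(Add(-5, -5), -1))))), 2) = Pow(Add(-237, Add(352, Mul(16, Mul(-19, Pow(-10, -1))))), 2) = Pow(Add(-237, Add(352, Mul(16, Mul(-19, Rational(-1, 10))))), 2) = Pow(Add(-237, Add(352, Mul(16, Rational(19, 10)))), 2) = Pow(Add(-237, Add(352, Rational(152, 5))), 2) = Pow(Add(-237, Rational(1912, 5)), 2) = Pow(Rational(727, 5), 2) = Rational(528529, 25)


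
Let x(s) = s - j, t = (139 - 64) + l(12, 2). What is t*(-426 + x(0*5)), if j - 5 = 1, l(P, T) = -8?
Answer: -28944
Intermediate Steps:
j = 6 (j = 5 + 1 = 6)
t = 67 (t = (139 - 64) - 8 = 75 - 8 = 67)
x(s) = -6 + s (x(s) = s - 1*6 = s - 6 = -6 + s)
t*(-426 + x(0*5)) = 67*(-426 + (-6 + 0*5)) = 67*(-426 + (-6 + 0)) = 67*(-426 - 6) = 67*(-432) = -28944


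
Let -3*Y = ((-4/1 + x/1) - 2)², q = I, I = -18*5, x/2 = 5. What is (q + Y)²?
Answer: 81796/9 ≈ 9088.4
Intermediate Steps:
x = 10 (x = 2*5 = 10)
I = -90 (I = -1*90 = -90)
q = -90
Y = -16/3 (Y = -((-4/1 + 10/1) - 2)²/3 = -((-4*1 + 10*1) - 2)²/3 = -((-4 + 10) - 2)²/3 = -(6 - 2)²/3 = -⅓*4² = -⅓*16 = -16/3 ≈ -5.3333)
(q + Y)² = (-90 - 16/3)² = (-286/3)² = 81796/9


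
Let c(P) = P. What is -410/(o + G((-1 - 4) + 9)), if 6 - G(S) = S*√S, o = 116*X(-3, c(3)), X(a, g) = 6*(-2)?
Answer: 5/17 ≈ 0.29412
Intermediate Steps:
X(a, g) = -12
o = -1392 (o = 116*(-12) = -1392)
G(S) = 6 - S^(3/2) (G(S) = 6 - S*√S = 6 - S^(3/2))
-410/(o + G((-1 - 4) + 9)) = -410/(-1392 + (6 - ((-1 - 4) + 9)^(3/2))) = -410/(-1392 + (6 - (-5 + 9)^(3/2))) = -410/(-1392 + (6 - 4^(3/2))) = -410/(-1392 + (6 - 1*8)) = -410/(-1392 + (6 - 8)) = -410/(-1392 - 2) = -410/(-1394) = -410*(-1/1394) = 5/17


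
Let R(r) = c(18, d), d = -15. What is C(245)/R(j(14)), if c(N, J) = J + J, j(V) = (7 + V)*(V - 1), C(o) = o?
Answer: -49/6 ≈ -8.1667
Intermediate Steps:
j(V) = (-1 + V)*(7 + V) (j(V) = (7 + V)*(-1 + V) = (-1 + V)*(7 + V))
c(N, J) = 2*J
R(r) = -30 (R(r) = 2*(-15) = -30)
C(245)/R(j(14)) = 245/(-30) = 245*(-1/30) = -49/6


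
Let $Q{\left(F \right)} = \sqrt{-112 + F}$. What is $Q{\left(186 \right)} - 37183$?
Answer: $-37183 + \sqrt{74} \approx -37174.0$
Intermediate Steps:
$Q{\left(186 \right)} - 37183 = \sqrt{-112 + 186} - 37183 = \sqrt{74} - 37183 = -37183 + \sqrt{74}$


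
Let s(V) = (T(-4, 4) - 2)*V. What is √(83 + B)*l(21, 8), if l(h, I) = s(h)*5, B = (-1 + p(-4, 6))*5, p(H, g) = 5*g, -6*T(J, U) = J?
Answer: -280*√57 ≈ -2114.0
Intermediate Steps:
T(J, U) = -J/6
s(V) = -4*V/3 (s(V) = (-⅙*(-4) - 2)*V = (⅔ - 2)*V = -4*V/3)
B = 145 (B = (-1 + 5*6)*5 = (-1 + 30)*5 = 29*5 = 145)
l(h, I) = -20*h/3 (l(h, I) = -4*h/3*5 = -20*h/3)
√(83 + B)*l(21, 8) = √(83 + 145)*(-20/3*21) = √228*(-140) = (2*√57)*(-140) = -280*√57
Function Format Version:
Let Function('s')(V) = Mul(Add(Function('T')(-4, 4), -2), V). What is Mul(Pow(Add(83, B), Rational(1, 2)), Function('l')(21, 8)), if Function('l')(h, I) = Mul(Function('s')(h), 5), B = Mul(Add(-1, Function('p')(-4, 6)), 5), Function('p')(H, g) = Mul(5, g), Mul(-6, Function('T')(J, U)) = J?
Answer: Mul(-280, Pow(57, Rational(1, 2))) ≈ -2114.0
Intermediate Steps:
Function('T')(J, U) = Mul(Rational(-1, 6), J)
Function('s')(V) = Mul(Rational(-4, 3), V) (Function('s')(V) = Mul(Add(Mul(Rational(-1, 6), -4), -2), V) = Mul(Add(Rational(2, 3), -2), V) = Mul(Rational(-4, 3), V))
B = 145 (B = Mul(Add(-1, Mul(5, 6)), 5) = Mul(Add(-1, 30), 5) = Mul(29, 5) = 145)
Function('l')(h, I) = Mul(Rational(-20, 3), h) (Function('l')(h, I) = Mul(Mul(Rational(-4, 3), h), 5) = Mul(Rational(-20, 3), h))
Mul(Pow(Add(83, B), Rational(1, 2)), Function('l')(21, 8)) = Mul(Pow(Add(83, 145), Rational(1, 2)), Mul(Rational(-20, 3), 21)) = Mul(Pow(228, Rational(1, 2)), -140) = Mul(Mul(2, Pow(57, Rational(1, 2))), -140) = Mul(-280, Pow(57, Rational(1, 2)))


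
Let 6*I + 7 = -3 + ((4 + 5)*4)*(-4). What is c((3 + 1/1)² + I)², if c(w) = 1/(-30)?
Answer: 1/900 ≈ 0.0011111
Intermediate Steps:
I = -77/3 (I = -7/6 + (-3 + ((4 + 5)*4)*(-4))/6 = -7/6 + (-3 + (9*4)*(-4))/6 = -7/6 + (-3 + 36*(-4))/6 = -7/6 + (-3 - 144)/6 = -7/6 + (⅙)*(-147) = -7/6 - 49/2 = -77/3 ≈ -25.667)
c(w) = -1/30
c((3 + 1/1)² + I)² = (-1/30)² = 1/900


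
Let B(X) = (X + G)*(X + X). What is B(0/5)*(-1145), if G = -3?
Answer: 0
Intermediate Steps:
B(X) = 2*X*(-3 + X) (B(X) = (X - 3)*(X + X) = (-3 + X)*(2*X) = 2*X*(-3 + X))
B(0/5)*(-1145) = (2*(0/5)*(-3 + 0/5))*(-1145) = (2*(0*(⅕))*(-3 + 0*(⅕)))*(-1145) = (2*0*(-3 + 0))*(-1145) = (2*0*(-3))*(-1145) = 0*(-1145) = 0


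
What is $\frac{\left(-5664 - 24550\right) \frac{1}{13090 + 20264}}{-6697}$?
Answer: $\frac{15107}{111685869} \approx 0.00013526$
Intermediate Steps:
$\frac{\left(-5664 - 24550\right) \frac{1}{13090 + 20264}}{-6697} = - \frac{30214}{33354} \left(- \frac{1}{6697}\right) = \left(-30214\right) \frac{1}{33354} \left(- \frac{1}{6697}\right) = \left(- \frac{15107}{16677}\right) \left(- \frac{1}{6697}\right) = \frac{15107}{111685869}$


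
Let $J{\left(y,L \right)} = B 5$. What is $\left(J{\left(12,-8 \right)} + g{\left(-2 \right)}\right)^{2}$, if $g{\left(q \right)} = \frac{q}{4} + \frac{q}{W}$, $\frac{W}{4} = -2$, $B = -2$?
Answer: $\frac{1681}{16} \approx 105.06$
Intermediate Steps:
$W = -8$ ($W = 4 \left(-2\right) = -8$)
$J{\left(y,L \right)} = -10$ ($J{\left(y,L \right)} = \left(-2\right) 5 = -10$)
$g{\left(q \right)} = \frac{q}{8}$ ($g{\left(q \right)} = \frac{q}{4} + \frac{q}{-8} = q \frac{1}{4} + q \left(- \frac{1}{8}\right) = \frac{q}{4} - \frac{q}{8} = \frac{q}{8}$)
$\left(J{\left(12,-8 \right)} + g{\left(-2 \right)}\right)^{2} = \left(-10 + \frac{1}{8} \left(-2\right)\right)^{2} = \left(-10 - \frac{1}{4}\right)^{2} = \left(- \frac{41}{4}\right)^{2} = \frac{1681}{16}$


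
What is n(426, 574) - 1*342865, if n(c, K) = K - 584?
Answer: -342875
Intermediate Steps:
n(c, K) = -584 + K
n(426, 574) - 1*342865 = (-584 + 574) - 1*342865 = -10 - 342865 = -342875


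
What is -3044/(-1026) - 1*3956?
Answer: -2027906/513 ≈ -3953.0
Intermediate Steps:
-3044/(-1026) - 1*3956 = -3044*(-1/1026) - 3956 = 1522/513 - 3956 = -2027906/513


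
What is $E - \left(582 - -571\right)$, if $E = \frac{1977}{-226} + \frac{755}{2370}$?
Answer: $- \frac{31104236}{26781} \approx -1161.4$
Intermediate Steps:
$E = - \frac{225743}{26781}$ ($E = 1977 \left(- \frac{1}{226}\right) + 755 \cdot \frac{1}{2370} = - \frac{1977}{226} + \frac{151}{474} = - \frac{225743}{26781} \approx -8.4292$)
$E - \left(582 - -571\right) = - \frac{225743}{26781} - \left(582 - -571\right) = - \frac{225743}{26781} - \left(582 + 571\right) = - \frac{225743}{26781} - 1153 = - \frac{31104236}{26781}$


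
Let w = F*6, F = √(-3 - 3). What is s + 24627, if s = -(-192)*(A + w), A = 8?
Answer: 26163 + 1152*I*√6 ≈ 26163.0 + 2821.8*I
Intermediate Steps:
F = I*√6 (F = √(-6) = I*√6 ≈ 2.4495*I)
w = 6*I*√6 (w = (I*√6)*6 = 6*I*√6 ≈ 14.697*I)
s = 1536 + 1152*I*√6 (s = -(-192)*(8 + 6*I*√6) = -48*(-32 - 24*I*√6) = 1536 + 1152*I*√6 ≈ 1536.0 + 2821.8*I)
s + 24627 = (1536 + 1152*I*√6) + 24627 = 26163 + 1152*I*√6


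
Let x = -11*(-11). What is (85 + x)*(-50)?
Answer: -10300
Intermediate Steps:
x = 121
(85 + x)*(-50) = (85 + 121)*(-50) = 206*(-50) = -10300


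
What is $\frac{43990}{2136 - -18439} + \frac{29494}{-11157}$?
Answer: $- \frac{23208524}{45911055} \approx -0.50551$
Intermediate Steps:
$\frac{43990}{2136 - -18439} + \frac{29494}{-11157} = \frac{43990}{2136 + 18439} + 29494 \left(- \frac{1}{11157}\right) = \frac{43990}{20575} - \frac{29494}{11157} = 43990 \cdot \frac{1}{20575} - \frac{29494}{11157} = \frac{8798}{4115} - \frac{29494}{11157} = - \frac{23208524}{45911055}$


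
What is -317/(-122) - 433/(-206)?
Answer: 29532/6283 ≈ 4.7003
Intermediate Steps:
-317/(-122) - 433/(-206) = -317*(-1/122) - 433*(-1/206) = 317/122 + 433/206 = 29532/6283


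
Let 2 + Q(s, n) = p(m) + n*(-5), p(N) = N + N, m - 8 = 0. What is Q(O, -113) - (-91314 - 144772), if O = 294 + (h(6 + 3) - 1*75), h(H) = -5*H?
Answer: 236665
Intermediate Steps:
m = 8 (m = 8 + 0 = 8)
p(N) = 2*N
O = 174 (O = 294 + (-5*(6 + 3) - 1*75) = 294 + (-5*9 - 75) = 294 + (-45 - 75) = 294 - 120 = 174)
Q(s, n) = 14 - 5*n (Q(s, n) = -2 + (2*8 + n*(-5)) = -2 + (16 - 5*n) = 14 - 5*n)
Q(O, -113) - (-91314 - 144772) = (14 - 5*(-113)) - (-91314 - 144772) = (14 + 565) - 1*(-236086) = 579 + 236086 = 236665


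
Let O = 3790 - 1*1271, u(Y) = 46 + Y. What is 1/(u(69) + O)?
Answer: 1/2634 ≈ 0.00037965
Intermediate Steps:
O = 2519 (O = 3790 - 1271 = 2519)
1/(u(69) + O) = 1/((46 + 69) + 2519) = 1/(115 + 2519) = 1/2634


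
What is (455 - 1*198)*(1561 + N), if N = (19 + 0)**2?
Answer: 493954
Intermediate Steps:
N = 361 (N = 19**2 = 361)
(455 - 1*198)*(1561 + N) = (455 - 1*198)*(1561 + 361) = (455 - 198)*1922 = 257*1922 = 493954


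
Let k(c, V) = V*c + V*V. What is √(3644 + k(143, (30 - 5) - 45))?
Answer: 4*√74 ≈ 34.409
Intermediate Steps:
k(c, V) = V² + V*c (k(c, V) = V*c + V² = V² + V*c)
√(3644 + k(143, (30 - 5) - 45)) = √(3644 + ((30 - 5) - 45)*(((30 - 5) - 45) + 143)) = √(3644 + (25 - 45)*((25 - 45) + 143)) = √(3644 - 20*(-20 + 143)) = √(3644 - 20*123) = √(3644 - 2460) = √1184 = 4*√74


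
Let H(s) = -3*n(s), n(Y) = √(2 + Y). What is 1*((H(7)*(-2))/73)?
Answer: 18/73 ≈ 0.24658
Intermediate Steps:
H(s) = -3*√(2 + s)
1*((H(7)*(-2))/73) = 1*((-3*√(2 + 7)*(-2))/73) = 1*((-3*√9*(-2))*(1/73)) = 1*((-3*3*(-2))*(1/73)) = 1*(-9*(-2)*(1/73)) = 1*(18*(1/73)) = 1*(18/73) = 18/73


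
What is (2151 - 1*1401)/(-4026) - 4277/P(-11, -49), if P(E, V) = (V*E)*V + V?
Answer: -62519/2536380 ≈ -0.024649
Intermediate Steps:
P(E, V) = V + E*V² (P(E, V) = (E*V)*V + V = E*V² + V = V + E*V²)
(2151 - 1*1401)/(-4026) - 4277/P(-11, -49) = (2151 - 1*1401)/(-4026) - 4277*(-1/(49*(1 - 11*(-49)))) = (2151 - 1401)*(-1/4026) - 4277*(-1/(49*(1 + 539))) = 750*(-1/4026) - 4277/((-49*540)) = -125/671 - 4277/(-26460) = -125/671 - 4277*(-1/26460) = -125/671 + 611/3780 = -62519/2536380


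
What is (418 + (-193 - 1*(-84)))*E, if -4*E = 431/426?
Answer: -44393/568 ≈ -78.157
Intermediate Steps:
E = -431/1704 (E = -431/(4*426) = -1/4*431/426 = -431/1704 ≈ -0.25293)
(418 + (-193 - 1*(-84)))*E = (418 + (-193 - 1*(-84)))*(-431/1704) = (418 + (-193 + 84))*(-431/1704) = (418 - 109)*(-431/1704) = 309*(-431/1704) = -44393/568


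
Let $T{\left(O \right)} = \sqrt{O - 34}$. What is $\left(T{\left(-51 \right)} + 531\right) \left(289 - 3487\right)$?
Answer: $-1698138 - 3198 i \sqrt{85} \approx -1.6981 \cdot 10^{6} - 29484.0 i$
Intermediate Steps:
$T{\left(O \right)} = \sqrt{-34 + O}$
$\left(T{\left(-51 \right)} + 531\right) \left(289 - 3487\right) = \left(\sqrt{-34 - 51} + 531\right) \left(289 - 3487\right) = \left(\sqrt{-85} + 531\right) \left(-3198\right) = \left(i \sqrt{85} + 531\right) \left(-3198\right) = \left(531 + i \sqrt{85}\right) \left(-3198\right) = -1698138 - 3198 i \sqrt{85}$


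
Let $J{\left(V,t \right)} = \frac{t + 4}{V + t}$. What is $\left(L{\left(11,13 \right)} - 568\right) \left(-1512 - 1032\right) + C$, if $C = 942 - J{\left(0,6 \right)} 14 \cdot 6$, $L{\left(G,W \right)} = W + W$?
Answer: $1379650$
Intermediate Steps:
$J{\left(V,t \right)} = \frac{4 + t}{V + t}$
$L{\left(G,W \right)} = 2 W$
$C = 802$ ($C = 942 - \frac{4 + 6}{0 + 6} \cdot 14 \cdot 6 = 942 - \frac{1}{6} \cdot 10 \cdot 14 \cdot 6 = 942 - \frac{5}{3} \cdot 14 \cdot 6 = 942 - \frac{70}{3} \cdot 6 = 942 - 140 = 802$)
$\left(L{\left(11,13 \right)} - 568\right) \left(-1512 - 1032\right) + C = \left(2 \cdot 13 - 568\right) \left(-1512 - 1032\right) + 802 = \left(26 - 568\right) \left(-2544\right) + 802 = \left(-542\right) \left(-2544\right) + 802 = 1378848 + 802 = 1379650$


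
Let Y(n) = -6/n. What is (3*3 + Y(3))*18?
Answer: 126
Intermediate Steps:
(3*3 + Y(3))*18 = (3*3 - 6/3)*18 = (9 - 6*⅓)*18 = (9 - 2)*18 = 7*18 = 126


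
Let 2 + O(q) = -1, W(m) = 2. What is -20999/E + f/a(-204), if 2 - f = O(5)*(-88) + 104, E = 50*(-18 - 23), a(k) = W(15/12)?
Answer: -354151/2050 ≈ -172.76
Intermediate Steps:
O(q) = -3 (O(q) = -2 - 1 = -3)
a(k) = 2
E = -2050 (E = 50*(-41) = -2050)
f = -366 (f = 2 - (-3*(-88) + 104) = 2 - (264 + 104) = 2 - 1*368 = 2 - 368 = -366)
-20999/E + f/a(-204) = -20999/(-2050) - 366/2 = -20999*(-1/2050) - 366*1/2 = 20999/2050 - 183 = -354151/2050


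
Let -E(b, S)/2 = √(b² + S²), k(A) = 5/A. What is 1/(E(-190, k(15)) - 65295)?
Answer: -587655/38369633621 + 6*√324901/38369633621 ≈ -1.5226e-5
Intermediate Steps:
E(b, S) = -2*√(S² + b²) (E(b, S) = -2*√(b² + S²) = -2*√(S² + b²))
1/(E(-190, k(15)) - 65295) = 1/(-2*√((5/15)² + (-190)²) - 65295) = 1/(-2*√((5*(1/15))² + 36100) - 65295) = 1/(-2*√((⅓)² + 36100) - 65295) = 1/(-2*√(⅑ + 36100) - 65295) = 1/(-2*√324901/3 - 65295) = 1/(-65295 - 2*√324901/3)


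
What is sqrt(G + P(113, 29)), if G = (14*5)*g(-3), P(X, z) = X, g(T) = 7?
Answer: 3*sqrt(67) ≈ 24.556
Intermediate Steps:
G = 490 (G = (14*5)*7 = 70*7 = 490)
sqrt(G + P(113, 29)) = sqrt(490 + 113) = sqrt(603) = 3*sqrt(67)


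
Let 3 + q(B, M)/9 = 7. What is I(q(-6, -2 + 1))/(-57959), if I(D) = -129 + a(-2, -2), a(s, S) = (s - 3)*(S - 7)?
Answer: 84/57959 ≈ 0.0014493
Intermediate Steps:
a(s, S) = (-7 + S)*(-3 + s) (a(s, S) = (-3 + s)*(-7 + S) = (-7 + S)*(-3 + s))
q(B, M) = 36 (q(B, M) = -27 + 9*7 = -27 + 63 = 36)
I(D) = -84 (I(D) = -129 + (21 - 7*(-2) - 3*(-2) - 2*(-2)) = -129 + (21 + 14 + 6 + 4) = -129 + 45 = -84)
I(q(-6, -2 + 1))/(-57959) = -84/(-57959) = -84*(-1/57959) = 84/57959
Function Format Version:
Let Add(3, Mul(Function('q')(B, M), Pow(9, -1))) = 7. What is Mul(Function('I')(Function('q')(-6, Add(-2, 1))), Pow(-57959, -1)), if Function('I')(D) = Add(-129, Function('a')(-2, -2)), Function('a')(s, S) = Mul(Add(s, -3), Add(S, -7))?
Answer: Rational(84, 57959) ≈ 0.0014493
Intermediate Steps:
Function('a')(s, S) = Mul(Add(-7, S), Add(-3, s)) (Function('a')(s, S) = Mul(Add(-3, s), Add(-7, S)) = Mul(Add(-7, S), Add(-3, s)))
Function('q')(B, M) = 36 (Function('q')(B, M) = Add(-27, Mul(9, 7)) = Add(-27, 63) = 36)
Function('I')(D) = -84 (Function('I')(D) = Add(-129, Add(21, Mul(-7, -2), Mul(-3, -2), Mul(-2, -2))) = Add(-129, Add(21, 14, 6, 4)) = Add(-129, 45) = -84)
Mul(Function('I')(Function('q')(-6, Add(-2, 1))), Pow(-57959, -1)) = Mul(-84, Pow(-57959, -1)) = Mul(-84, Rational(-1, 57959)) = Rational(84, 57959)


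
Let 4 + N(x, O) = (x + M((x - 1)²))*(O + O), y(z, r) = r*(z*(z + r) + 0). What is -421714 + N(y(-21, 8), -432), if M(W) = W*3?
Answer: -12354456182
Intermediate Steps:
y(z, r) = r*z*(r + z) (y(z, r) = r*(z*(r + z) + 0) = r*(z*(r + z)) = r*z*(r + z))
M(W) = 3*W
N(x, O) = -4 + 2*O*(x + 3*(-1 + x)²) (N(x, O) = -4 + (x + 3*(x - 1)²)*(O + O) = -4 + (x + 3*(-1 + x)²)*(2*O) = -4 + 2*O*(x + 3*(-1 + x)²))
-421714 + N(y(-21, 8), -432) = -421714 + (-4 + 2*(-432)*(8*(-21)*(8 - 21)) + 6*(-432)*(-1 + 8*(-21)*(8 - 21))²) = -421714 + (-4 + 2*(-432)*(8*(-21)*(-13)) + 6*(-432)*(-1 + 8*(-21)*(-13))²) = -421714 + (-4 + 2*(-432)*2184 + 6*(-432)*(-1 + 2184)²) = -421714 + (-4 - 1886976 + 6*(-432)*2183²) = -421714 + (-4 - 1886976 + 6*(-432)*4765489) = -421714 + (-4 - 1886976 - 12352147488) = -421714 - 12354034468 = -12354456182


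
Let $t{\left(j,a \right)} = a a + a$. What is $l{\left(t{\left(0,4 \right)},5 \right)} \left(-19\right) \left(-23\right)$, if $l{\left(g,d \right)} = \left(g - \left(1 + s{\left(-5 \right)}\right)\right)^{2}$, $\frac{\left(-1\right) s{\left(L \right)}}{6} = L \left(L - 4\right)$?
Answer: $36498677$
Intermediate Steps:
$s{\left(L \right)} = - 6 L \left(-4 + L\right)$ ($s{\left(L \right)} = - 6 L \left(L - 4\right) = - 6 L \left(-4 + L\right)$)
$t{\left(j,a \right)} = a + a^{2}$ ($t{\left(j,a \right)} = a^{2} + a = a + a^{2}$)
$l{\left(g,d \right)} = \left(269 + g\right)^{2}$ ($l{\left(g,d \right)} = \left(g - \left(1 + 6 \left(-5\right) \left(4 - -5\right)\right)\right)^{2} = \left(g - \left(1 + 6 \left(-5\right) \left(4 + 5\right)\right)\right)^{2} = \left(g - \left(1 + 6 \left(-5\right) 9\right)\right)^{2} = \left(g - -269\right)^{2} = \left(g + \left(-1 + 270\right)\right)^{2} = \left(g + 269\right)^{2} = \left(269 + g\right)^{2}$)
$l{\left(t{\left(0,4 \right)},5 \right)} \left(-19\right) \left(-23\right) = \left(269 + 4 \left(1 + 4\right)\right)^{2} \left(-19\right) \left(-23\right) = \left(269 + 4 \cdot 5\right)^{2} \left(-19\right) \left(-23\right) = \left(269 + 20\right)^{2} \left(-19\right) \left(-23\right) = 289^{2} \left(-19\right) \left(-23\right) = 83521 \left(-19\right) \left(-23\right) = \left(-1586899\right) \left(-23\right) = 36498677$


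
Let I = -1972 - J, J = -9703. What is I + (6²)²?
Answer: 9027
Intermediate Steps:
I = 7731 (I = -1972 - 1*(-9703) = -1972 + 9703 = 7731)
I + (6²)² = 7731 + (6²)² = 7731 + 36² = 7731 + 1296 = 9027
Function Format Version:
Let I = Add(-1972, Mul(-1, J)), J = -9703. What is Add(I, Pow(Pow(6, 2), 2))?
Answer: 9027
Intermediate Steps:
I = 7731 (I = Add(-1972, Mul(-1, -9703)) = Add(-1972, 9703) = 7731)
Add(I, Pow(Pow(6, 2), 2)) = Add(7731, Pow(Pow(6, 2), 2)) = Add(7731, Pow(36, 2)) = Add(7731, 1296) = 9027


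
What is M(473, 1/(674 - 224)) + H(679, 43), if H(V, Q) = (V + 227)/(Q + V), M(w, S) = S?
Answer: 204211/162450 ≈ 1.2571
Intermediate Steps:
H(V, Q) = (227 + V)/(Q + V)
M(473, 1/(674 - 224)) + H(679, 43) = 1/(674 - 224) + (227 + 679)/(43 + 679) = 1/450 + 906/722 = 1/450 + (1/722)*906 = 1/450 + 453/361 = 204211/162450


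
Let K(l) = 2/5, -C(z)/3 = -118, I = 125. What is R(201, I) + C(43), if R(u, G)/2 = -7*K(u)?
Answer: 1742/5 ≈ 348.40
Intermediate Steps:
C(z) = 354 (C(z) = -3*(-118) = 354)
K(l) = ⅖ (K(l) = 2*(⅕) = ⅖)
R(u, G) = -28/5 (R(u, G) = 2*(-7*⅖) = 2*(-14/5) = -28/5)
R(201, I) + C(43) = -28/5 + 354 = 1742/5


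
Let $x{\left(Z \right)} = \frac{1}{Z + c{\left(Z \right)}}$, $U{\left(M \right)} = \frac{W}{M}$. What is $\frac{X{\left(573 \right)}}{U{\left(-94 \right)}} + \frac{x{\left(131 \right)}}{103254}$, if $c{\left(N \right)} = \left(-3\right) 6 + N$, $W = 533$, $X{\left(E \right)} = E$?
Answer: $- \frac{1356997934779}{13428389208} \approx -101.05$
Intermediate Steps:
$c{\left(N \right)} = -18 + N$
$U{\left(M \right)} = \frac{533}{M}$
$x{\left(Z \right)} = \frac{1}{-18 + 2 Z}$ ($x{\left(Z \right)} = \frac{1}{Z + \left(-18 + Z\right)} = \frac{1}{-18 + 2 Z}$)
$\frac{X{\left(573 \right)}}{U{\left(-94 \right)}} + \frac{x{\left(131 \right)}}{103254} = \frac{573}{533 \frac{1}{-94}} + \frac{\frac{1}{2} \frac{1}{-9 + 131}}{103254} = \frac{573}{533 \left(- \frac{1}{94}\right)} + \frac{1}{2 \cdot 122} \cdot \frac{1}{103254} = \frac{573}{- \frac{533}{94}} + \frac{1}{2} \cdot \frac{1}{122} \cdot \frac{1}{103254} = 573 \left(- \frac{94}{533}\right) + \frac{1}{244} \cdot \frac{1}{103254} = - \frac{53862}{533} + \frac{1}{25193976} = - \frac{1356997934779}{13428389208}$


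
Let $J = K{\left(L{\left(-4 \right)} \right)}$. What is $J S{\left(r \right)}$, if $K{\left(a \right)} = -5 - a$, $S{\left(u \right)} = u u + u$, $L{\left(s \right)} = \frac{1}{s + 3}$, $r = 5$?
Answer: $-120$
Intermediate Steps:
$L{\left(s \right)} = \frac{1}{3 + s}$
$S{\left(u \right)} = u + u^{2}$ ($S{\left(u \right)} = u^{2} + u = u + u^{2}$)
$J = -4$ ($J = -5 - \frac{1}{3 - 4} = -5 - \frac{1}{-1} = -5 - -1 = -5 + 1 = -4$)
$J S{\left(r \right)} = - 4 \cdot 5 \left(1 + 5\right) = - 4 \cdot 5 \cdot 6 = \left(-4\right) 30 = -120$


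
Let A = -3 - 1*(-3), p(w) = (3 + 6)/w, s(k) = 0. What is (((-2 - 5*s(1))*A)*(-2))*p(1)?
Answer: 0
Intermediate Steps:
p(w) = 9/w
A = 0 (A = -3 + 3 = 0)
(((-2 - 5*s(1))*A)*(-2))*p(1) = (((-2 - 5*0)*0)*(-2))*(9/1) = (((-2 + 0)*0)*(-2))*(9*1) = (-2*0*(-2))*9 = (0*(-2))*9 = 0*9 = 0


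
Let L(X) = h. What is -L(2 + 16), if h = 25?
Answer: -25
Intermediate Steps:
L(X) = 25
-L(2 + 16) = -1*25 = -25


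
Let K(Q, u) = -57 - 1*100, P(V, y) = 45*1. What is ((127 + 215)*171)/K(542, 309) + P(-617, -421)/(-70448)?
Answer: -4119947001/11060336 ≈ -372.50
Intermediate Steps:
P(V, y) = 45
K(Q, u) = -157 (K(Q, u) = -57 - 100 = -157)
((127 + 215)*171)/K(542, 309) + P(-617, -421)/(-70448) = ((127 + 215)*171)/(-157) + 45/(-70448) = (342*171)*(-1/157) + 45*(-1/70448) = 58482*(-1/157) - 45/70448 = -58482/157 - 45/70448 = -4119947001/11060336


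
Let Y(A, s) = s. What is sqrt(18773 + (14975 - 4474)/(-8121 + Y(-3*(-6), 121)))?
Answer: sqrt(750867495)/200 ≈ 137.01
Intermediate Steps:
sqrt(18773 + (14975 - 4474)/(-8121 + Y(-3*(-6), 121))) = sqrt(18773 + (14975 - 4474)/(-8121 + 121)) = sqrt(18773 + 10501/(-8000)) = sqrt(18773 + 10501*(-1/8000)) = sqrt(18773 - 10501/8000) = sqrt(150173499/8000) = sqrt(750867495)/200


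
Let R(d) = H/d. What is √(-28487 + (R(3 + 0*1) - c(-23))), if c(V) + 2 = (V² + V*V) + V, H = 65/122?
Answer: 7*I*√80701170/366 ≈ 171.81*I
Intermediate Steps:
H = 65/122 (H = 65*(1/122) = 65/122 ≈ 0.53279)
c(V) = -2 + V + 2*V² (c(V) = -2 + ((V² + V*V) + V) = -2 + ((V² + V²) + V) = -2 + (2*V² + V) = -2 + (V + 2*V²) = -2 + V + 2*V²)
R(d) = 65/(122*d)
√(-28487 + (R(3 + 0*1) - c(-23))) = √(-28487 + (65/(122*(3 + 0*1)) - (-2 - 23 + 2*(-23)²))) = √(-28487 + (65/(122*(3 + 0)) - (-2 - 23 + 2*529))) = √(-28487 + ((65/122)/3 - (-2 - 23 + 1058))) = √(-28487 + ((65/122)*(⅓) - 1*1033)) = √(-28487 + (65/366 - 1033)) = √(-28487 - 378013/366) = √(-10804255/366) = 7*I*√80701170/366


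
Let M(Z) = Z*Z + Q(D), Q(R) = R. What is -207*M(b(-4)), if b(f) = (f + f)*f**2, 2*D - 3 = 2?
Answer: -6784011/2 ≈ -3.3920e+6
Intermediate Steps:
D = 5/2 (D = 3/2 + (1/2)*2 = 3/2 + 1 = 5/2 ≈ 2.5000)
b(f) = 2*f**3 (b(f) = (2*f)*f**2 = 2*f**3)
M(Z) = 5/2 + Z**2 (M(Z) = Z*Z + 5/2 = Z**2 + 5/2 = 5/2 + Z**2)
-207*M(b(-4)) = -207*(5/2 + (2*(-4)**3)**2) = -207*(5/2 + (2*(-64))**2) = -207*(5/2 + (-128)**2) = -207*(5/2 + 16384) = -207*32773/2 = -6784011/2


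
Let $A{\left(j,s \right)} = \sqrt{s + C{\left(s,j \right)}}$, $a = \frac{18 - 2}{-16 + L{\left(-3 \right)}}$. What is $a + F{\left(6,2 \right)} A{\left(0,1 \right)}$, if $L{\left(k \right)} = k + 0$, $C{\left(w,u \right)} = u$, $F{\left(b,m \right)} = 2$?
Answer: $\frac{22}{19} \approx 1.1579$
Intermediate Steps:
$L{\left(k \right)} = k$
$a = - \frac{16}{19}$ ($a = \frac{18 - 2}{-16 - 3} = \frac{16}{-19} = 16 \left(- \frac{1}{19}\right) = - \frac{16}{19} \approx -0.8421$)
$A{\left(j,s \right)} = \sqrt{j + s}$ ($A{\left(j,s \right)} = \sqrt{s + j} = \sqrt{j + s}$)
$a + F{\left(6,2 \right)} A{\left(0,1 \right)} = - \frac{16}{19} + 2 \sqrt{0 + 1} = - \frac{16}{19} + 2 \sqrt{1} = - \frac{16}{19} + 2 \cdot 1 = - \frac{16}{19} + 2 = \frac{22}{19}$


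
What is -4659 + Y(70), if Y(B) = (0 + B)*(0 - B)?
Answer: -9559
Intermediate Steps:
Y(B) = -B² (Y(B) = B*(-B) = -B²)
-4659 + Y(70) = -4659 - 1*70² = -4659 - 1*4900 = -4659 - 4900 = -9559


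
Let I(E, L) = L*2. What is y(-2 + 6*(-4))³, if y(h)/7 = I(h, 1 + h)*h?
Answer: 753571000000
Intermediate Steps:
I(E, L) = 2*L
y(h) = 7*h*(2 + 2*h) (y(h) = 7*((2*(1 + h))*h) = 7*((2 + 2*h)*h) = 7*(h*(2 + 2*h)) = 7*h*(2 + 2*h))
y(-2 + 6*(-4))³ = (14*(-2 + 6*(-4))*(1 + (-2 + 6*(-4))))³ = (14*(-2 - 24)*(1 + (-2 - 24)))³ = (14*(-26)*(1 - 26))³ = (14*(-26)*(-25))³ = 9100³ = 753571000000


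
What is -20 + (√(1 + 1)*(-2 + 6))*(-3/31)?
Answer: -20 - 12*√2/31 ≈ -20.547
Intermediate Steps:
-20 + (√(1 + 1)*(-2 + 6))*(-3/31) = -20 + (√2*4)*(-3*1/31) = -20 + (4*√2)*(-3/31) = -20 - 12*√2/31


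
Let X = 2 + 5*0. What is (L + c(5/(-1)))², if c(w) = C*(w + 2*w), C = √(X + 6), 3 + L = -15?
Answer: 2124 + 1080*√2 ≈ 3651.4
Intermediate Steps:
X = 2 (X = 2 + 0 = 2)
L = -18 (L = -3 - 15 = -18)
C = 2*√2 (C = √(2 + 6) = √8 = 2*√2 ≈ 2.8284)
c(w) = 6*w*√2 (c(w) = (2*√2)*(w + 2*w) = (2*√2)*(3*w) = 6*w*√2)
(L + c(5/(-1)))² = (-18 + 6*(5/(-1))*√2)² = (-18 + 6*(5*(-1))*√2)² = (-18 + 6*(-5)*√2)² = (-18 - 30*√2)²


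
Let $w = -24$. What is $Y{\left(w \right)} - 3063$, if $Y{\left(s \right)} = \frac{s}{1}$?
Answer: $-3087$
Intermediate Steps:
$Y{\left(s \right)} = s$ ($Y{\left(s \right)} = s 1 = s$)
$Y{\left(w \right)} - 3063 = -24 - 3063 = -3087$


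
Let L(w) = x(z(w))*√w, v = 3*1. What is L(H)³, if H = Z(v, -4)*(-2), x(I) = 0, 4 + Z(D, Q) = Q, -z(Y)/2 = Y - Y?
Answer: 0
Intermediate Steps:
v = 3
z(Y) = 0 (z(Y) = -2*(Y - Y) = -2*0 = 0)
Z(D, Q) = -4 + Q
H = 16 (H = (-4 - 4)*(-2) = -8*(-2) = 16)
L(w) = 0 (L(w) = 0*√w = 0)
L(H)³ = 0³ = 0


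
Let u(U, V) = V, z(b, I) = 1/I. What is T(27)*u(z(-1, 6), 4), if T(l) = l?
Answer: 108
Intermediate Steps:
T(27)*u(z(-1, 6), 4) = 27*4 = 108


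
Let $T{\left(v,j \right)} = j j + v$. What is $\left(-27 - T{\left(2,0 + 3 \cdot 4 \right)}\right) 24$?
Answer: $-4152$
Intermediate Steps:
$T{\left(v,j \right)} = v + j^{2}$ ($T{\left(v,j \right)} = j^{2} + v = v + j^{2}$)
$\left(-27 - T{\left(2,0 + 3 \cdot 4 \right)}\right) 24 = \left(-27 - \left(2 + \left(0 + 3 \cdot 4\right)^{2}\right)\right) 24 = \left(-27 - \left(2 + \left(0 + 12\right)^{2}\right)\right) 24 = \left(-27 - \left(2 + 12^{2}\right)\right) 24 = \left(-27 - \left(2 + 144\right)\right) 24 = \left(-27 - 146\right) 24 = \left(-173\right) 24 = -4152$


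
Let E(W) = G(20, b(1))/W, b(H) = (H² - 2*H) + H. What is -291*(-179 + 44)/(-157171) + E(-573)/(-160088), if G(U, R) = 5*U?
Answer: -900903497435/3604340617626 ≈ -0.24995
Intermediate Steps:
b(H) = H² - H
E(W) = 100/W (E(W) = (5*20)/W = 100/W)
-291*(-179 + 44)/(-157171) + E(-573)/(-160088) = -291*(-179 + 44)/(-157171) + (100/(-573))/(-160088) = -291*(-135)*(-1/157171) + (100*(-1/573))*(-1/160088) = 39285*(-1/157171) - 100/573*(-1/160088) = -39285/157171 + 25/22932606 = -900903497435/3604340617626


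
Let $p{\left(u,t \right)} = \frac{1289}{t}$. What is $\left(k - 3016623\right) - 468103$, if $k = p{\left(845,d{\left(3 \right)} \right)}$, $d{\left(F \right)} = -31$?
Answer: $- \frac{108027795}{31} \approx -3.4848 \cdot 10^{6}$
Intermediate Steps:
$k = - \frac{1289}{31}$ ($k = \frac{1289}{-31} = 1289 \left(- \frac{1}{31}\right) = - \frac{1289}{31} \approx -41.581$)
$\left(k - 3016623\right) - 468103 = \left(- \frac{1289}{31} - 3016623\right) - 468103 = - \frac{93516602}{31} - 468103 = - \frac{108027795}{31}$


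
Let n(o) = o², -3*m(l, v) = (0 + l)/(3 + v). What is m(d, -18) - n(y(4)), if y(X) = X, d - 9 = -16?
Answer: -727/45 ≈ -16.156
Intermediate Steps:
d = -7 (d = 9 - 16 = -7)
m(l, v) = -l/(3*(3 + v)) (m(l, v) = -(0 + l)/(3*(3 + v)) = -l/(3*(3 + v)))
m(d, -18) - n(y(4)) = -1*(-7)/(9 + 3*(-18)) - 1*4² = -1*(-7)/(9 - 54) - 1*16 = -1*(-7)/(-45) - 16 = -1*(-7)*(-1/45) - 16 = -7/45 - 16 = -727/45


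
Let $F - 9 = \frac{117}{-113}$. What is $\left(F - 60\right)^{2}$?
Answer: $\frac{34574400}{12769} \approx 2707.7$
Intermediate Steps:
$F = \frac{900}{113}$ ($F = 9 + \frac{117}{-113} = 9 + 117 \left(- \frac{1}{113}\right) = 9 - \frac{117}{113} = \frac{900}{113} \approx 7.9646$)
$\left(F - 60\right)^{2} = \left(\frac{900}{113} - 60\right)^{2} = \left(- \frac{5880}{113}\right)^{2} = \frac{34574400}{12769}$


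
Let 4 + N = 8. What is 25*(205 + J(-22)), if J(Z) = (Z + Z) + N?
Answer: 4125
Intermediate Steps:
N = 4 (N = -4 + 8 = 4)
J(Z) = 4 + 2*Z (J(Z) = (Z + Z) + 4 = 2*Z + 4 = 4 + 2*Z)
25*(205 + J(-22)) = 25*(205 + (4 + 2*(-22))) = 25*(205 + (4 - 44)) = 25*(205 - 40) = 25*165 = 4125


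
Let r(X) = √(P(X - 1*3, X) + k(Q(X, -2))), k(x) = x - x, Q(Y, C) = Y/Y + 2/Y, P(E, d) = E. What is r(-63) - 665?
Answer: -665 + I*√66 ≈ -665.0 + 8.124*I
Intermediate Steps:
Q(Y, C) = 1 + 2/Y
k(x) = 0
r(X) = √(-3 + X) (r(X) = √((X - 1*3) + 0) = √((X - 3) + 0) = √((-3 + X) + 0) = √(-3 + X))
r(-63) - 665 = √(-3 - 63) - 665 = √(-66) - 665 = I*√66 - 665 = -665 + I*√66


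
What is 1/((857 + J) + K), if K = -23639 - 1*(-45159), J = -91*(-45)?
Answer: 1/26472 ≈ 3.7776e-5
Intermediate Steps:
J = 4095
K = 21520 (K = -23639 + 45159 = 21520)
1/((857 + J) + K) = 1/((857 + 4095) + 21520) = 1/(4952 + 21520) = 1/26472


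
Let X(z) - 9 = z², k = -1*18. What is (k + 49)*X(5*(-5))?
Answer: 19654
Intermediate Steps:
k = -18
X(z) = 9 + z²
(k + 49)*X(5*(-5)) = (-18 + 49)*(9 + (5*(-5))²) = 31*(9 + (-25)²) = 31*(9 + 625) = 31*634 = 19654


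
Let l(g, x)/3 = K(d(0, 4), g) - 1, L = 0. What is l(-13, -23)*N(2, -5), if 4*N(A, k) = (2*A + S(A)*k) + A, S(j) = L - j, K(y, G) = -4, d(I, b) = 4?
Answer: -60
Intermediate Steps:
S(j) = -j (S(j) = 0 - j = -j)
N(A, k) = 3*A/4 - A*k/4 (N(A, k) = ((2*A + (-A)*k) + A)/4 = ((2*A - A*k) + A)/4 = (3*A - A*k)/4 = 3*A/4 - A*k/4)
l(g, x) = -15 (l(g, x) = 3*(-4 - 1) = 3*(-5) = -15)
l(-13, -23)*N(2, -5) = -15*2*(3 - 1*(-5))/4 = -15*2*(3 + 5)/4 = -15*2*8/4 = -15*4 = -60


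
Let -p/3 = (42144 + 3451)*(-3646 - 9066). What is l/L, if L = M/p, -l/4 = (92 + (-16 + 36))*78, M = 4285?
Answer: -12152201757696/857 ≈ -1.4180e+10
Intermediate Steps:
p = 1738810920 (p = -3*(42144 + 3451)*(-3646 - 9066) = -136785*(-12712) = -3*(-579603640) = 1738810920)
l = -34944 (l = -4*(92 + (-16 + 36))*78 = -4*(92 + 20)*78 = -448*78 = -4*8736 = -34944)
L = 857/347762184 (L = 4285/1738810920 = 4285*(1/1738810920) = 857/347762184 ≈ 2.4643e-6)
l/L = -34944/857/347762184 = -34944*347762184/857 = -12152201757696/857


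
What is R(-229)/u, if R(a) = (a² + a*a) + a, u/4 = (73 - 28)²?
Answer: 104653/8100 ≈ 12.920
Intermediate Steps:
u = 8100 (u = 4*(73 - 28)² = 4*45² = 4*2025 = 8100)
R(a) = a + 2*a² (R(a) = (a² + a²) + a = 2*a² + a = a + 2*a²)
R(-229)/u = -229*(1 + 2*(-229))/8100 = -229*(1 - 458)*(1/8100) = -229*(-457)*(1/8100) = 104653*(1/8100) = 104653/8100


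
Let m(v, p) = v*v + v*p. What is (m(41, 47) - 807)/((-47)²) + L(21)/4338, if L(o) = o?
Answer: 4065709/3194214 ≈ 1.2728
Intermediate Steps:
m(v, p) = v² + p*v
(m(41, 47) - 807)/((-47)²) + L(21)/4338 = (41*(47 + 41) - 807)/((-47)²) + 21/4338 = (41*88 - 807)/2209 + 21*(1/4338) = (3608 - 807)*(1/2209) + 7/1446 = 2801*(1/2209) + 7/1446 = 2801/2209 + 7/1446 = 4065709/3194214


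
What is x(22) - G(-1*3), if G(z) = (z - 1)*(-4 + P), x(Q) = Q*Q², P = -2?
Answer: 10624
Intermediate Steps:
x(Q) = Q³
G(z) = 6 - 6*z (G(z) = (z - 1)*(-4 - 2) = (-1 + z)*(-6) = 6 - 6*z)
x(22) - G(-1*3) = 22³ - (6 - (-6)*3) = 10648 - (6 - 6*(-3)) = 10648 - (6 + 18) = 10648 - 1*24 = 10648 - 24 = 10624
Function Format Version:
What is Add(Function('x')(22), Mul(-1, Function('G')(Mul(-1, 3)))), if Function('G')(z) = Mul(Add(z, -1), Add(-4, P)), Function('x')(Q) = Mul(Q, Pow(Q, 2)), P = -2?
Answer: 10624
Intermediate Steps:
Function('x')(Q) = Pow(Q, 3)
Function('G')(z) = Add(6, Mul(-6, z)) (Function('G')(z) = Mul(Add(z, -1), Add(-4, -2)) = Mul(Add(-1, z), -6) = Add(6, Mul(-6, z)))
Add(Function('x')(22), Mul(-1, Function('G')(Mul(-1, 3)))) = Add(Pow(22, 3), Mul(-1, Add(6, Mul(-6, Mul(-1, 3))))) = Add(10648, Mul(-1, Add(6, Mul(-6, -3)))) = Add(10648, Mul(-1, Add(6, 18))) = Add(10648, Mul(-1, 24)) = Add(10648, -24) = 10624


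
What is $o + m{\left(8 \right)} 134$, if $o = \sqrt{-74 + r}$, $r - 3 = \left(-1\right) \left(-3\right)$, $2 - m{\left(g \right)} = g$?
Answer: $-804 + 2 i \sqrt{17} \approx -804.0 + 8.2462 i$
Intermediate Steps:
$m{\left(g \right)} = 2 - g$
$r = 6$ ($r = 3 - -3 = 3 + 3 = 6$)
$o = 2 i \sqrt{17}$ ($o = \sqrt{-74 + 6} = \sqrt{-68} = 2 i \sqrt{17} \approx 8.2462 i$)
$o + m{\left(8 \right)} 134 = 2 i \sqrt{17} + \left(2 - 8\right) 134 = 2 i \sqrt{17} - 804 = -804 + 2 i \sqrt{17}$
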